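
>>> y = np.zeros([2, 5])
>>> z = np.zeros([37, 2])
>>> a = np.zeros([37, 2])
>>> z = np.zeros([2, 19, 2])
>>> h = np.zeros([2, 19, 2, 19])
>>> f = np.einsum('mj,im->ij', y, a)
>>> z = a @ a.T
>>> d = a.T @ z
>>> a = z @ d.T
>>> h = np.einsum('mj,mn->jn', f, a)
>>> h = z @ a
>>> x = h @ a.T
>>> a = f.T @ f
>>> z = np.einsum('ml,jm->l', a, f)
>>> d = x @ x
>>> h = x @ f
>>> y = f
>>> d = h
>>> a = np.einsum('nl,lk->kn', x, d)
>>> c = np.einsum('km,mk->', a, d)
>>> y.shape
(37, 5)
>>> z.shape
(5,)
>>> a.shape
(5, 37)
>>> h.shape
(37, 5)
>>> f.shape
(37, 5)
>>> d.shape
(37, 5)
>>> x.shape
(37, 37)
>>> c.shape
()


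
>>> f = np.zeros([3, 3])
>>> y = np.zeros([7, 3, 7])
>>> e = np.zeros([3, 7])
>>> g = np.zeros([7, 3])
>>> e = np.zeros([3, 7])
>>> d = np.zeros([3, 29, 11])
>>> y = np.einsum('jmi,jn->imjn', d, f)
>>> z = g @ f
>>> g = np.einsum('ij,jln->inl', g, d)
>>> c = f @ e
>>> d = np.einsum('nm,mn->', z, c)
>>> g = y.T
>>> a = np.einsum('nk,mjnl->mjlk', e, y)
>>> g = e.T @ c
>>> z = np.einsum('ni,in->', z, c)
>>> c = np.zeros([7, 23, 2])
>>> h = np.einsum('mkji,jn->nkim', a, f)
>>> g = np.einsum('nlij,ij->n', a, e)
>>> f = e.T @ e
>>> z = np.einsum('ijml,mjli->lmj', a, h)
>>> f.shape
(7, 7)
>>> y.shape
(11, 29, 3, 3)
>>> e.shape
(3, 7)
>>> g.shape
(11,)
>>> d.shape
()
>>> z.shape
(7, 3, 29)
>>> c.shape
(7, 23, 2)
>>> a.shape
(11, 29, 3, 7)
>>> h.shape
(3, 29, 7, 11)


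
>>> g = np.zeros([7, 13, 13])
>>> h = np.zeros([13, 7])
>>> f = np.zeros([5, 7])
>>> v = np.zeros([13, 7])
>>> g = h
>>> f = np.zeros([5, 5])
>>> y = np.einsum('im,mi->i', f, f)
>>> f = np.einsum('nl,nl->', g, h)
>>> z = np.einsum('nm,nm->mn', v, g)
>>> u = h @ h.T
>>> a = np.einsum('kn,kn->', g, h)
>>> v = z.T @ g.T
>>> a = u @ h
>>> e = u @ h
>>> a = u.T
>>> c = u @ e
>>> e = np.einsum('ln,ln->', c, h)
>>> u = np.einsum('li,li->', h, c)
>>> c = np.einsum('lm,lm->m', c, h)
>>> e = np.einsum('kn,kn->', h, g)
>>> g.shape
(13, 7)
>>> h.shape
(13, 7)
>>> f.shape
()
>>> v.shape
(13, 13)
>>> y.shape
(5,)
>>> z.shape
(7, 13)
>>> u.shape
()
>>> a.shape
(13, 13)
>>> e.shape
()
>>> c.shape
(7,)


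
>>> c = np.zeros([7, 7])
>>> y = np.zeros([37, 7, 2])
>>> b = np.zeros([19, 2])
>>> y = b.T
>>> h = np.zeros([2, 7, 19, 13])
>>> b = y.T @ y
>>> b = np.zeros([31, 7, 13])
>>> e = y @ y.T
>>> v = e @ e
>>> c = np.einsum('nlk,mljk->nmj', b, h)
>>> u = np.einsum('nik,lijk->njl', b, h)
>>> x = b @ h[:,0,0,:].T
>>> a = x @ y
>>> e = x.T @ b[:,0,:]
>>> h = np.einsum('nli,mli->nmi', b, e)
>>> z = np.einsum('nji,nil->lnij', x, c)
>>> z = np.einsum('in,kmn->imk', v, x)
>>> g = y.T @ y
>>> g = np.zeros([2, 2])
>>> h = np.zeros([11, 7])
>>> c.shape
(31, 2, 19)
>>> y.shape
(2, 19)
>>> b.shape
(31, 7, 13)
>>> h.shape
(11, 7)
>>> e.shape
(2, 7, 13)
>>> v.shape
(2, 2)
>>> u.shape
(31, 19, 2)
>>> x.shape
(31, 7, 2)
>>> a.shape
(31, 7, 19)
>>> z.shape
(2, 7, 31)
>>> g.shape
(2, 2)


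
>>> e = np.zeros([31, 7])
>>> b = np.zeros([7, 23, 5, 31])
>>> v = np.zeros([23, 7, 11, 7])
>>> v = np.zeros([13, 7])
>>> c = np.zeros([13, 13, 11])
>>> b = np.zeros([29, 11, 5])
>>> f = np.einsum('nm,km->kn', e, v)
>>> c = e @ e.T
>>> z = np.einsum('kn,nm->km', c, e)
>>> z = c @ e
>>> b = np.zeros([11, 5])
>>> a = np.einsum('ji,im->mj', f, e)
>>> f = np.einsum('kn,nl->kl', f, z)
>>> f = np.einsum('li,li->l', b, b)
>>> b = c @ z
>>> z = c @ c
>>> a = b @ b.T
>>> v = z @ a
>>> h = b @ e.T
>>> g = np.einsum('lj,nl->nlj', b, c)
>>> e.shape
(31, 7)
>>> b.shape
(31, 7)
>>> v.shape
(31, 31)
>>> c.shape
(31, 31)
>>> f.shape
(11,)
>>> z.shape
(31, 31)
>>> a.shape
(31, 31)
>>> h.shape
(31, 31)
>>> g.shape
(31, 31, 7)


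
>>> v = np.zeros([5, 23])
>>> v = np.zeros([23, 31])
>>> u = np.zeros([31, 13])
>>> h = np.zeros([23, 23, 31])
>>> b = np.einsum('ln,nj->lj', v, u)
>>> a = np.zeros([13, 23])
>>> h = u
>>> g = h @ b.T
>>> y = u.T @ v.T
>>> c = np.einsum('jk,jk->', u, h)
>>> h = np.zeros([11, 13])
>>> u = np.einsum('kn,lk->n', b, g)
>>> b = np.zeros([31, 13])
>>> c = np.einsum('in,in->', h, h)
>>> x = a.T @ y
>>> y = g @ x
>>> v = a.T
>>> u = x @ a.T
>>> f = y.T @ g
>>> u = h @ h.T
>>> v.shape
(23, 13)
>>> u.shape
(11, 11)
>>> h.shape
(11, 13)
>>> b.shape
(31, 13)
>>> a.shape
(13, 23)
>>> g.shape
(31, 23)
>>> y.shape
(31, 23)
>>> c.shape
()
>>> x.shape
(23, 23)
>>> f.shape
(23, 23)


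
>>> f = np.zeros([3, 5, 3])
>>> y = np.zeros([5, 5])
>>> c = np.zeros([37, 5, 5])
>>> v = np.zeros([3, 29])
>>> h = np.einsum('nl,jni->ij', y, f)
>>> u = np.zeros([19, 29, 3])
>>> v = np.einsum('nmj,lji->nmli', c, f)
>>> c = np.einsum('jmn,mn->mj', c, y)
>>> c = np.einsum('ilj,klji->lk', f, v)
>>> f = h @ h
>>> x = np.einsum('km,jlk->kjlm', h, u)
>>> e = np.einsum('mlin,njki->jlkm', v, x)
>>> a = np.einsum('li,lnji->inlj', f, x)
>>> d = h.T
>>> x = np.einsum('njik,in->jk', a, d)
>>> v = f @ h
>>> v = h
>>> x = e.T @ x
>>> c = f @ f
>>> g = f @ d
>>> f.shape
(3, 3)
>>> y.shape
(5, 5)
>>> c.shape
(3, 3)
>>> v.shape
(3, 3)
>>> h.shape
(3, 3)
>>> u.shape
(19, 29, 3)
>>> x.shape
(37, 29, 5, 29)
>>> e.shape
(19, 5, 29, 37)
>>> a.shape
(3, 19, 3, 29)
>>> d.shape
(3, 3)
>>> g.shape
(3, 3)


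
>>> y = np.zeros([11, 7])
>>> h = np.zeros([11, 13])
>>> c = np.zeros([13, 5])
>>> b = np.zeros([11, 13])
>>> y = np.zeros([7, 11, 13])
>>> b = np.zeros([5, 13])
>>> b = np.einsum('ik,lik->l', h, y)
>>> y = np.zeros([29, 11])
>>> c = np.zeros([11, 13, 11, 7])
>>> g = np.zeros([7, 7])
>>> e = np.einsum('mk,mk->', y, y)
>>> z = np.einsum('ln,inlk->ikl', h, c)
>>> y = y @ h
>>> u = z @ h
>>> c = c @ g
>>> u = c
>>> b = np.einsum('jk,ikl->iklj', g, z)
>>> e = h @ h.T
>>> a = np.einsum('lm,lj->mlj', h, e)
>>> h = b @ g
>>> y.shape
(29, 13)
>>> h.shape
(11, 7, 11, 7)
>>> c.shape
(11, 13, 11, 7)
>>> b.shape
(11, 7, 11, 7)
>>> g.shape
(7, 7)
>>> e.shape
(11, 11)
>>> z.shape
(11, 7, 11)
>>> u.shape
(11, 13, 11, 7)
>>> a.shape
(13, 11, 11)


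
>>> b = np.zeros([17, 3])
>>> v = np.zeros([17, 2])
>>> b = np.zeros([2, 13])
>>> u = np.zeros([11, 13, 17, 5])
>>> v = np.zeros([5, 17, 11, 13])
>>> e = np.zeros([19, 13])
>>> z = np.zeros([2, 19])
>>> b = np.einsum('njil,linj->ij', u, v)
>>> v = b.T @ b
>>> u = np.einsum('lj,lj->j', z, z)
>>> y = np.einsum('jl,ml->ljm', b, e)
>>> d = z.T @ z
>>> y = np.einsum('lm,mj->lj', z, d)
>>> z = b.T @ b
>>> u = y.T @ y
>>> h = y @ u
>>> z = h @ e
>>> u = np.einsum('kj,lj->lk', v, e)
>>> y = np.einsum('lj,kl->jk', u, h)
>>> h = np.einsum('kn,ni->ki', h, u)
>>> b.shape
(17, 13)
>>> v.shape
(13, 13)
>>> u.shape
(19, 13)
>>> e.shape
(19, 13)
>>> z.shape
(2, 13)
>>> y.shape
(13, 2)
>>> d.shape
(19, 19)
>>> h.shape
(2, 13)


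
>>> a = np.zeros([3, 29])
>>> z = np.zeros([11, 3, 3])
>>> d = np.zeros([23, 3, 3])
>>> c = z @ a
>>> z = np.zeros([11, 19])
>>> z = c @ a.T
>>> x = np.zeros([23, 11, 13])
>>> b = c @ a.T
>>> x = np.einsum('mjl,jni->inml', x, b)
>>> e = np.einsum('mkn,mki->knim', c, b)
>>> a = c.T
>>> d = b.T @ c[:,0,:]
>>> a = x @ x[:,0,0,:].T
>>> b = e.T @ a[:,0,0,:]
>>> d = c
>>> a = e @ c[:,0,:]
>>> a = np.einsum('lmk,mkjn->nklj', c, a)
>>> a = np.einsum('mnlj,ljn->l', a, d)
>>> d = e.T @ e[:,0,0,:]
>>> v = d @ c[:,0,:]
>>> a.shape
(11,)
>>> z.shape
(11, 3, 3)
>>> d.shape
(11, 3, 29, 11)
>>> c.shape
(11, 3, 29)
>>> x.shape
(3, 3, 23, 13)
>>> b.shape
(11, 3, 29, 3)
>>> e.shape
(3, 29, 3, 11)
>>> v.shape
(11, 3, 29, 29)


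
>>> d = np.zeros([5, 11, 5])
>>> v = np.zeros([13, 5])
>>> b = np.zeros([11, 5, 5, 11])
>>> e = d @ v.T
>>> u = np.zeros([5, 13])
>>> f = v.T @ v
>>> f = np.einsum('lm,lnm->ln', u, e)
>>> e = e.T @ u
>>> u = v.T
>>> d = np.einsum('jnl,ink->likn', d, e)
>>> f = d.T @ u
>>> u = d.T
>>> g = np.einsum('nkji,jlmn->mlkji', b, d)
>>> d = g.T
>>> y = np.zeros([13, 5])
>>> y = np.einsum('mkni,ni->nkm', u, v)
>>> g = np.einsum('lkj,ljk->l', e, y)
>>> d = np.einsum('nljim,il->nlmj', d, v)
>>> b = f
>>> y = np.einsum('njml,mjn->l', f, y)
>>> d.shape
(11, 5, 13, 5)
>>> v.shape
(13, 5)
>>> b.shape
(11, 13, 13, 13)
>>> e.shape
(13, 11, 13)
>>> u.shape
(11, 13, 13, 5)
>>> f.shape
(11, 13, 13, 13)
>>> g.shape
(13,)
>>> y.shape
(13,)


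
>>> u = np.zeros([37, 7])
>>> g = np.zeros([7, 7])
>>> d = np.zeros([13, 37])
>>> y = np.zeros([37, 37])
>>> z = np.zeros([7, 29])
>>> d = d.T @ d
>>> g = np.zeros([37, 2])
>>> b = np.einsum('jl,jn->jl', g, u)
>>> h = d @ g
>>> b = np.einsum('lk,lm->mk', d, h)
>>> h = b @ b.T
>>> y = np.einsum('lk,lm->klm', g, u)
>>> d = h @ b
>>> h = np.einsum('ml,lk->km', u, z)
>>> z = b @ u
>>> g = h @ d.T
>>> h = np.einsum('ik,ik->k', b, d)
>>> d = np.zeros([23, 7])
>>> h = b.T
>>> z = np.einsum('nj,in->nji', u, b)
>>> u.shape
(37, 7)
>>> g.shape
(29, 2)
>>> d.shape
(23, 7)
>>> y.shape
(2, 37, 7)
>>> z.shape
(37, 7, 2)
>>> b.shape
(2, 37)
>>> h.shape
(37, 2)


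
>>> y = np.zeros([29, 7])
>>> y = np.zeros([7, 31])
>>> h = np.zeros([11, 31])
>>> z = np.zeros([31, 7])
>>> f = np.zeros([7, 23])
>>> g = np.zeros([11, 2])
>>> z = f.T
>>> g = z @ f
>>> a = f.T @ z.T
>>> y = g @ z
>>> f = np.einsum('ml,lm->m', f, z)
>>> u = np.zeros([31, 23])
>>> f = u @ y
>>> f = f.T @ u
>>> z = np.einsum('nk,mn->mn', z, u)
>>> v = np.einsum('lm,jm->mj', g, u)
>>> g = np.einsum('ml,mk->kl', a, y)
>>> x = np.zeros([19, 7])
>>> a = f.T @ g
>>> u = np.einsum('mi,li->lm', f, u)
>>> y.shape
(23, 7)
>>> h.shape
(11, 31)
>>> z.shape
(31, 23)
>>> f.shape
(7, 23)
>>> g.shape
(7, 23)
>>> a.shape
(23, 23)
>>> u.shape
(31, 7)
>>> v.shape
(23, 31)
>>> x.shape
(19, 7)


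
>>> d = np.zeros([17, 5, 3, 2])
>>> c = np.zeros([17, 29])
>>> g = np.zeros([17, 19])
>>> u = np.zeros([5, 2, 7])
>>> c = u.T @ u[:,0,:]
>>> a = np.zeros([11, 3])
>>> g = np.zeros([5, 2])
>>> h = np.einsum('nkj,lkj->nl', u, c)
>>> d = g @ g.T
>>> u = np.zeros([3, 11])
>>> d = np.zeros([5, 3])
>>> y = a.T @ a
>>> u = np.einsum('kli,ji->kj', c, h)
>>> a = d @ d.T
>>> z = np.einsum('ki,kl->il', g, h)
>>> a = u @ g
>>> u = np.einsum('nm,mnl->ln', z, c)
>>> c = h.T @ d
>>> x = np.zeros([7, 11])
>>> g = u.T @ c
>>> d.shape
(5, 3)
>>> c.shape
(7, 3)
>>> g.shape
(2, 3)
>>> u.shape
(7, 2)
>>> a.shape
(7, 2)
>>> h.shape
(5, 7)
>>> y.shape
(3, 3)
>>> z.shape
(2, 7)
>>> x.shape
(7, 11)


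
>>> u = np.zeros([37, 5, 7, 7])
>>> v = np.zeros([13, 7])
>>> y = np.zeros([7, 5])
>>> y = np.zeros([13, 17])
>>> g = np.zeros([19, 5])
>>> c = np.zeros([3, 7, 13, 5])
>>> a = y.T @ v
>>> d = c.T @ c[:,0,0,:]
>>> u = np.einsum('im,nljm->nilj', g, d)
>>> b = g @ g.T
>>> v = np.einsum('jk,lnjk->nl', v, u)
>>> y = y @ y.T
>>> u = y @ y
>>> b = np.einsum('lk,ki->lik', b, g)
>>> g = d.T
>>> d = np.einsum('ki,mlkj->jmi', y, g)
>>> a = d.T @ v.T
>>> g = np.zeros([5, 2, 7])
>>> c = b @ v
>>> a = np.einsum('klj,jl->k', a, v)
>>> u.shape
(13, 13)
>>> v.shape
(19, 5)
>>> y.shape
(13, 13)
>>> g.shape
(5, 2, 7)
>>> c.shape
(19, 5, 5)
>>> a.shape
(13,)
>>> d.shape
(5, 5, 13)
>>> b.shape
(19, 5, 19)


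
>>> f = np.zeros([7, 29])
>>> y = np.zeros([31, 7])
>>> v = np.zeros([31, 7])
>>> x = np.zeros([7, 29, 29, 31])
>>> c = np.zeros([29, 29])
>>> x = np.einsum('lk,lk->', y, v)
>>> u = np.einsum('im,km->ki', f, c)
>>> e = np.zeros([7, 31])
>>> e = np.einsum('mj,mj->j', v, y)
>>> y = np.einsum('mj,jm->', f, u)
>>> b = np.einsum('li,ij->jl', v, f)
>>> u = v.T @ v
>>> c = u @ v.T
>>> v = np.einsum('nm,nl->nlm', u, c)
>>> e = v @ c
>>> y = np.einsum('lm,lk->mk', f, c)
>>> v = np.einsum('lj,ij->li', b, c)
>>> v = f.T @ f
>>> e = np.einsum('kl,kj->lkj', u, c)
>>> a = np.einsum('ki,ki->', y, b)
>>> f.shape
(7, 29)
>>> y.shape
(29, 31)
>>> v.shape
(29, 29)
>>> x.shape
()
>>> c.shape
(7, 31)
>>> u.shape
(7, 7)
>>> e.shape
(7, 7, 31)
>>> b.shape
(29, 31)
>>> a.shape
()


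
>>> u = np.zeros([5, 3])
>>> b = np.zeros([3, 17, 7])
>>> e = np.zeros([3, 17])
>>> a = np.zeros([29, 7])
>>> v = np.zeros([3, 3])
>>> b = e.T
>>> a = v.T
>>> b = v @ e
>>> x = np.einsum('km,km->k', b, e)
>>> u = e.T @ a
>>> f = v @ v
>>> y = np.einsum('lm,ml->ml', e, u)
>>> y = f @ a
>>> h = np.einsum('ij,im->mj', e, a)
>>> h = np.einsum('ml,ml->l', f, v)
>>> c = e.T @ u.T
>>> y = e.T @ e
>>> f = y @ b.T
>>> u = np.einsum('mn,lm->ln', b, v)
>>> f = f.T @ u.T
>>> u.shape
(3, 17)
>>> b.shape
(3, 17)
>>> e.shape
(3, 17)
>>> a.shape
(3, 3)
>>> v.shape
(3, 3)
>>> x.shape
(3,)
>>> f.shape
(3, 3)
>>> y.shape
(17, 17)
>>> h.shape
(3,)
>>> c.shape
(17, 17)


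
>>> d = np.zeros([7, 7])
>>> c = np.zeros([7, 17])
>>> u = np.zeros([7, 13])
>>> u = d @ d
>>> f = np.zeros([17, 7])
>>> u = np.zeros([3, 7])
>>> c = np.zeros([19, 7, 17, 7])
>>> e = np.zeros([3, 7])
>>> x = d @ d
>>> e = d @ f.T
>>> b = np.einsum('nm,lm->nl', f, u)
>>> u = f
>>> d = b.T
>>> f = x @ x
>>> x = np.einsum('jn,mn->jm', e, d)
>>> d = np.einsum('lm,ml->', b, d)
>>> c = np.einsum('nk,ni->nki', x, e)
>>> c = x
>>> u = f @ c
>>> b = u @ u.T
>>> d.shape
()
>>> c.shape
(7, 3)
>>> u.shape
(7, 3)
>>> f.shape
(7, 7)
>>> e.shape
(7, 17)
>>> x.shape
(7, 3)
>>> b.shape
(7, 7)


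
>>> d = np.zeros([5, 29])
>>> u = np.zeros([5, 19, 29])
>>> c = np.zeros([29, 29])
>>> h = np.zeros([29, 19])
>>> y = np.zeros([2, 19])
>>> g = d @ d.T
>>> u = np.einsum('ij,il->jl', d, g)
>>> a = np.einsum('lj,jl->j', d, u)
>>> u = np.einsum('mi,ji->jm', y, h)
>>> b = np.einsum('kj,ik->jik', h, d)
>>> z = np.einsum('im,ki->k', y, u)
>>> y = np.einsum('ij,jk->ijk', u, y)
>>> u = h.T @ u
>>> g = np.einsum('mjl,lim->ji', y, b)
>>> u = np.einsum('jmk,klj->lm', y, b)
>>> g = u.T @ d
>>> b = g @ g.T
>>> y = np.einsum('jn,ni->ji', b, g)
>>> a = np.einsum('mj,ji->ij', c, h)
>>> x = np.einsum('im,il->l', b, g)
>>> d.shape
(5, 29)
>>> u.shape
(5, 2)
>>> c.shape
(29, 29)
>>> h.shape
(29, 19)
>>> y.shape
(2, 29)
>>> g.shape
(2, 29)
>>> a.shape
(19, 29)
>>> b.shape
(2, 2)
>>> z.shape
(29,)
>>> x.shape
(29,)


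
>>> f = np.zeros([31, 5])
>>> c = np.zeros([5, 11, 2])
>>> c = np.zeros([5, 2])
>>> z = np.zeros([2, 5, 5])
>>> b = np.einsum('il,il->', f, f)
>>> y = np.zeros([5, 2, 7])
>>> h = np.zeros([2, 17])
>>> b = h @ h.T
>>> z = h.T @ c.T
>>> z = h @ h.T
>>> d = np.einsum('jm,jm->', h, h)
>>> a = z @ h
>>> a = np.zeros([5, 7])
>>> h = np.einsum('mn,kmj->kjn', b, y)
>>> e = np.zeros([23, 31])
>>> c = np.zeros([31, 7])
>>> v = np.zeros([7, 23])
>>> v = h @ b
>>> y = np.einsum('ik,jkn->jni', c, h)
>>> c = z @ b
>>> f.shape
(31, 5)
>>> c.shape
(2, 2)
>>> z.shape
(2, 2)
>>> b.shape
(2, 2)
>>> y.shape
(5, 2, 31)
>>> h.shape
(5, 7, 2)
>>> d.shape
()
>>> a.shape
(5, 7)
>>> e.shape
(23, 31)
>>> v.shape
(5, 7, 2)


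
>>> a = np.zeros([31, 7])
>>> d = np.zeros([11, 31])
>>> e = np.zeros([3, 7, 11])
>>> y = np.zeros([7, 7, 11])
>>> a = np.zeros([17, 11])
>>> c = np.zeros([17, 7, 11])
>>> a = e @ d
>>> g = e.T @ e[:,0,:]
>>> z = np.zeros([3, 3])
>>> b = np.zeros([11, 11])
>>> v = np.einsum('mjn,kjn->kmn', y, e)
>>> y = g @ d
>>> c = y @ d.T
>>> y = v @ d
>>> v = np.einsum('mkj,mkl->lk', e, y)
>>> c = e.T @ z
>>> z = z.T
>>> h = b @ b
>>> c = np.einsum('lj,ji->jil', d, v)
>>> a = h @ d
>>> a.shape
(11, 31)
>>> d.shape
(11, 31)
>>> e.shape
(3, 7, 11)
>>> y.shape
(3, 7, 31)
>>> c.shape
(31, 7, 11)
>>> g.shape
(11, 7, 11)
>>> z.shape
(3, 3)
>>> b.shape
(11, 11)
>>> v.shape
(31, 7)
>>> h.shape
(11, 11)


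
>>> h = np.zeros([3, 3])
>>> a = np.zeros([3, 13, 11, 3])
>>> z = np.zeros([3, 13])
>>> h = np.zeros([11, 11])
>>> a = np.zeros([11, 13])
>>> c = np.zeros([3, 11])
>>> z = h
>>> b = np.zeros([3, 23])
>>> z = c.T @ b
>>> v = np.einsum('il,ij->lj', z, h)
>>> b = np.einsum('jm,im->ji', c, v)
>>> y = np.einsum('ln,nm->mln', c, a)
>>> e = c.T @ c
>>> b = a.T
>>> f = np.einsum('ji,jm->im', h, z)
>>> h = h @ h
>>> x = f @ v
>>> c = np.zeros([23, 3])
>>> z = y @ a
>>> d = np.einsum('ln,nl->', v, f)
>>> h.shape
(11, 11)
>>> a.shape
(11, 13)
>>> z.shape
(13, 3, 13)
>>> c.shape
(23, 3)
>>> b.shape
(13, 11)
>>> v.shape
(23, 11)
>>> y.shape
(13, 3, 11)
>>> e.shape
(11, 11)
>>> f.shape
(11, 23)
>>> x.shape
(11, 11)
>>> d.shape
()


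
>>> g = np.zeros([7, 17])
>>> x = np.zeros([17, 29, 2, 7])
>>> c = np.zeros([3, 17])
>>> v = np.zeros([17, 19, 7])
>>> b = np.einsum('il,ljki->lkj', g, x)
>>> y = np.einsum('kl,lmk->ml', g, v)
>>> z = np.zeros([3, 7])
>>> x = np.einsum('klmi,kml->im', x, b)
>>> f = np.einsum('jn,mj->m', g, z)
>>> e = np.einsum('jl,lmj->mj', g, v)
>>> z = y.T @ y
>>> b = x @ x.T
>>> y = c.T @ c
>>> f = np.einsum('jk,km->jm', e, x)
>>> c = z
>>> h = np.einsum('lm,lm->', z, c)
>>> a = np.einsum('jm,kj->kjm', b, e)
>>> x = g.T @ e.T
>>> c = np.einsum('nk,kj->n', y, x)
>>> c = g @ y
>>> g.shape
(7, 17)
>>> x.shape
(17, 19)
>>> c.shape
(7, 17)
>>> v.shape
(17, 19, 7)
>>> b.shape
(7, 7)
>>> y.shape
(17, 17)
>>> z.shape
(17, 17)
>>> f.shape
(19, 2)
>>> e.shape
(19, 7)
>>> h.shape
()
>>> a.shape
(19, 7, 7)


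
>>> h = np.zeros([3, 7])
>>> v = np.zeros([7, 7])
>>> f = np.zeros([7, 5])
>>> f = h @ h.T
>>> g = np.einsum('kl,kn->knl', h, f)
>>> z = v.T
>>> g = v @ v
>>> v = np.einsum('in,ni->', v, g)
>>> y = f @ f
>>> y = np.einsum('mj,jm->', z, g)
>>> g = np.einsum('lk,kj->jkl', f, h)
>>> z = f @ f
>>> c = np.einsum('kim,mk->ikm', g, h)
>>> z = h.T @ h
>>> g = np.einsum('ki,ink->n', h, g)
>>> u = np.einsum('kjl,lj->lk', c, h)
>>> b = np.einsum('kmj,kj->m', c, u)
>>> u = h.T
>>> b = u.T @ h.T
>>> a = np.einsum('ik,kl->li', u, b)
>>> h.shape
(3, 7)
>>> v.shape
()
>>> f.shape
(3, 3)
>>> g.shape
(3,)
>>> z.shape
(7, 7)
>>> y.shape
()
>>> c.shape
(3, 7, 3)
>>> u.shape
(7, 3)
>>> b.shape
(3, 3)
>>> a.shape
(3, 7)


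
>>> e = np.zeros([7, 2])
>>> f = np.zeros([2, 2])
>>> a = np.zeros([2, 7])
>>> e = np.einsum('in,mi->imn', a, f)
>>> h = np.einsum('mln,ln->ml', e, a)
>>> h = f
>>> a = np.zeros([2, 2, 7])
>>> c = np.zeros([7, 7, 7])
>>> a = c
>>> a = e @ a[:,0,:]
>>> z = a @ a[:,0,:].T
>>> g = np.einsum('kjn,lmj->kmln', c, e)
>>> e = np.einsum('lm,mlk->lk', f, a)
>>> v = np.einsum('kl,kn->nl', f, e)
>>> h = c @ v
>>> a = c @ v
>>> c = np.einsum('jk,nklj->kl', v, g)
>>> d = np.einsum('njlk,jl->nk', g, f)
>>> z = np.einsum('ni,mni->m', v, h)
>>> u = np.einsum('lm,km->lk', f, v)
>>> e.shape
(2, 7)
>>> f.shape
(2, 2)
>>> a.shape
(7, 7, 2)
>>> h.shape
(7, 7, 2)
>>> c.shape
(2, 2)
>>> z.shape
(7,)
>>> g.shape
(7, 2, 2, 7)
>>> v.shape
(7, 2)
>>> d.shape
(7, 7)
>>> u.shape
(2, 7)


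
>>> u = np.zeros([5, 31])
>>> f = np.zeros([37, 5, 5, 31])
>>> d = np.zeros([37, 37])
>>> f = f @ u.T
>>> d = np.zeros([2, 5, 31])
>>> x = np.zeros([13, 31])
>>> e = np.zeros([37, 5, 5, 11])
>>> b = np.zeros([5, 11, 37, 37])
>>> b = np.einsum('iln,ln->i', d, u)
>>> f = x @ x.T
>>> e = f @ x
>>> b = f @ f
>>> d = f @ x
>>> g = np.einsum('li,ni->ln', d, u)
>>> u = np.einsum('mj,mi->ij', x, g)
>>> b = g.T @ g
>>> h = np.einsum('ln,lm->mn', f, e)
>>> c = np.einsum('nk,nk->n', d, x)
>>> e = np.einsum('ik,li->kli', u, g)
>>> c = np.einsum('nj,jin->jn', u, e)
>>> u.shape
(5, 31)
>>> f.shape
(13, 13)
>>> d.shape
(13, 31)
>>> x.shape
(13, 31)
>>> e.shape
(31, 13, 5)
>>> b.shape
(5, 5)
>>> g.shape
(13, 5)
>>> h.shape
(31, 13)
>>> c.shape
(31, 5)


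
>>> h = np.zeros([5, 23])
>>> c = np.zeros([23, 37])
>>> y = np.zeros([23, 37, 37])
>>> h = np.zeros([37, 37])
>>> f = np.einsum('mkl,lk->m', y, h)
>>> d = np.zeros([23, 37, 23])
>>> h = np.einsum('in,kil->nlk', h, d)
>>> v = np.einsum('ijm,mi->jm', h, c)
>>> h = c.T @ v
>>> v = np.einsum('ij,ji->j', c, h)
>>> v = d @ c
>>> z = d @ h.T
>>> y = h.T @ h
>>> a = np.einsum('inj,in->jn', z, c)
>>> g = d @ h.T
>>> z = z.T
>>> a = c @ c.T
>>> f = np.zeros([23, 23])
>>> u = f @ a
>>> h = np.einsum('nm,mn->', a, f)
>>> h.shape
()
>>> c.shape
(23, 37)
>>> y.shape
(23, 23)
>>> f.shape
(23, 23)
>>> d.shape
(23, 37, 23)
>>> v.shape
(23, 37, 37)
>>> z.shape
(37, 37, 23)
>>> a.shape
(23, 23)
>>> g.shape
(23, 37, 37)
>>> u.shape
(23, 23)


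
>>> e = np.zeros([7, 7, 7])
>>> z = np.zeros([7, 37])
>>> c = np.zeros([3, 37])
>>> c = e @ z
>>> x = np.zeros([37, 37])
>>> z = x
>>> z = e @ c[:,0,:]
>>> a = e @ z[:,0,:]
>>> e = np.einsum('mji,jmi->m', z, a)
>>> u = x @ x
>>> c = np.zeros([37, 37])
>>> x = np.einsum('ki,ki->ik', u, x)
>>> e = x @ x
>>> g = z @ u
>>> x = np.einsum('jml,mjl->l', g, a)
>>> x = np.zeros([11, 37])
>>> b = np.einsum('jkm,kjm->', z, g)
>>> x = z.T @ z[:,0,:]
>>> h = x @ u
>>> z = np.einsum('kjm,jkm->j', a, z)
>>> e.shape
(37, 37)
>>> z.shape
(7,)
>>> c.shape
(37, 37)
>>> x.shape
(37, 7, 37)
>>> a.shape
(7, 7, 37)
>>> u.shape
(37, 37)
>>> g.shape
(7, 7, 37)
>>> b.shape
()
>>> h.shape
(37, 7, 37)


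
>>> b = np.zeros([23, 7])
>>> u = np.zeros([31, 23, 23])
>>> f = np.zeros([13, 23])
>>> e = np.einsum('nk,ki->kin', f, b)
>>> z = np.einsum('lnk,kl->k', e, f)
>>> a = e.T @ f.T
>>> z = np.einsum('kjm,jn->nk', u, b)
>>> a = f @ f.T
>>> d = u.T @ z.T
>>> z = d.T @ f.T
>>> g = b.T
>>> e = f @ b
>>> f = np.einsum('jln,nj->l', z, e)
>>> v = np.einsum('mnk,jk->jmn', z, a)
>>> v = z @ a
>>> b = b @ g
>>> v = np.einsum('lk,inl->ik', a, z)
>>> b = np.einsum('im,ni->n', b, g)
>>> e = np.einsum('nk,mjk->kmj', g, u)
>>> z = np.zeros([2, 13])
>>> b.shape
(7,)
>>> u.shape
(31, 23, 23)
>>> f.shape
(23,)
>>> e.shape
(23, 31, 23)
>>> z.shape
(2, 13)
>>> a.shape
(13, 13)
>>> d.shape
(23, 23, 7)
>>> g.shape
(7, 23)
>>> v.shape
(7, 13)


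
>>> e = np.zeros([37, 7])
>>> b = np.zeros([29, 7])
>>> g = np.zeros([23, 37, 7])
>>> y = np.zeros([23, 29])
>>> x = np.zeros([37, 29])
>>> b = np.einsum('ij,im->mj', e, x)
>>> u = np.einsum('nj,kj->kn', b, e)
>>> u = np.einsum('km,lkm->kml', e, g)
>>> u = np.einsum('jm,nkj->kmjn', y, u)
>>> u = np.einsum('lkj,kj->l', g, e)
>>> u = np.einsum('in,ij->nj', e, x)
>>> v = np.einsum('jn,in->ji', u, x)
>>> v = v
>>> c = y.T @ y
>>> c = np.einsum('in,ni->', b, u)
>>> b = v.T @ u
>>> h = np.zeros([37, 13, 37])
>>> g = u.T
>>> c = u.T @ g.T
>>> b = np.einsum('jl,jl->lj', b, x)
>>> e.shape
(37, 7)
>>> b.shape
(29, 37)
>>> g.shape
(29, 7)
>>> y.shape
(23, 29)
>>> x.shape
(37, 29)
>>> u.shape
(7, 29)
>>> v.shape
(7, 37)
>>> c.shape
(29, 29)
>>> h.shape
(37, 13, 37)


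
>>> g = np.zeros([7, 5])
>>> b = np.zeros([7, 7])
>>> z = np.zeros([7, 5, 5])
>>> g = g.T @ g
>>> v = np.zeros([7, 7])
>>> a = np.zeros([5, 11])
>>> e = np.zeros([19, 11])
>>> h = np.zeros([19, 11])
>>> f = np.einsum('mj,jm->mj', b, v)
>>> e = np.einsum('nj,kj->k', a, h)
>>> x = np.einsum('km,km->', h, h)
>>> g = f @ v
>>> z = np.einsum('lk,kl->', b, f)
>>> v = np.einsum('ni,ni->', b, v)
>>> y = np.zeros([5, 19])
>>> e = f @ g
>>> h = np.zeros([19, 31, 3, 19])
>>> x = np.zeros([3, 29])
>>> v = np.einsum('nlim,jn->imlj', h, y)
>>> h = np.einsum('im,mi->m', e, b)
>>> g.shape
(7, 7)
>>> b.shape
(7, 7)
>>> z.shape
()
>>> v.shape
(3, 19, 31, 5)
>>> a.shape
(5, 11)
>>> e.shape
(7, 7)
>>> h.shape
(7,)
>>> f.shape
(7, 7)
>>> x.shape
(3, 29)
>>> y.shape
(5, 19)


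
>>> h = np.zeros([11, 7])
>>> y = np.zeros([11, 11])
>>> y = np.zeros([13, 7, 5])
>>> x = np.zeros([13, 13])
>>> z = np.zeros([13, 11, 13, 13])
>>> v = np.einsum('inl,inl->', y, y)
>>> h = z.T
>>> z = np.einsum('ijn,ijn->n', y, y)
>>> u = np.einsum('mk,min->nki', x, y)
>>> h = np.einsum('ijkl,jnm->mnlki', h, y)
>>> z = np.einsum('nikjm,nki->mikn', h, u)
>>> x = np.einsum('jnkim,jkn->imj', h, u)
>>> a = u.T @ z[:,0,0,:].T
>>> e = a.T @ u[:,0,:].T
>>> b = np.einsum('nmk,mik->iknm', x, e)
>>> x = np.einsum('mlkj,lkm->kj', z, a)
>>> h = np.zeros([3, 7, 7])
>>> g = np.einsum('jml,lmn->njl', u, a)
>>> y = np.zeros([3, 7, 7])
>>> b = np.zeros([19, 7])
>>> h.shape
(3, 7, 7)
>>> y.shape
(3, 7, 7)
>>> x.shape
(13, 5)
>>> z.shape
(13, 7, 13, 5)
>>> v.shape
()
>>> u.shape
(5, 13, 7)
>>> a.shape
(7, 13, 13)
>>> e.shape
(13, 13, 5)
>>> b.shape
(19, 7)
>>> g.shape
(13, 5, 7)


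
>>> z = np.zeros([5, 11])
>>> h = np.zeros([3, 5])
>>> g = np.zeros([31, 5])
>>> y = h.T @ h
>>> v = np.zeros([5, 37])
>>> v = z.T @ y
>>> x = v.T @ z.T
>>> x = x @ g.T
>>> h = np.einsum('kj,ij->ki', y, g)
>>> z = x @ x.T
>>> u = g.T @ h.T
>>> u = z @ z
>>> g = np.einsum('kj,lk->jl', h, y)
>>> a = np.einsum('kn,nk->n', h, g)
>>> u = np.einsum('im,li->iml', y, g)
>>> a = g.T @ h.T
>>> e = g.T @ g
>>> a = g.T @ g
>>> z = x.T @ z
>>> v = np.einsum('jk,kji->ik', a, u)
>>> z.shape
(31, 5)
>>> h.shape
(5, 31)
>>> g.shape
(31, 5)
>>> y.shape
(5, 5)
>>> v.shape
(31, 5)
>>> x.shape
(5, 31)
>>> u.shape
(5, 5, 31)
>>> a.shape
(5, 5)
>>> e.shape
(5, 5)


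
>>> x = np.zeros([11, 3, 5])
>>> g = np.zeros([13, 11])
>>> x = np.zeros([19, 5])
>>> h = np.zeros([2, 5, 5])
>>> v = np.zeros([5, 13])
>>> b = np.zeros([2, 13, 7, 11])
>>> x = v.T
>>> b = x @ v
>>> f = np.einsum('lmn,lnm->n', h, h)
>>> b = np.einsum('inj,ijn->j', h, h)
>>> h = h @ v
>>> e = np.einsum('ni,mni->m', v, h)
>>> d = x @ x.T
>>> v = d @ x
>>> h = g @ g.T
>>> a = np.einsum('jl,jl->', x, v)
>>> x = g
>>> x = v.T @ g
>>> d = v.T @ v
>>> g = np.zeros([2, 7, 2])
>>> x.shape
(5, 11)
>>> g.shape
(2, 7, 2)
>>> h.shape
(13, 13)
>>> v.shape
(13, 5)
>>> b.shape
(5,)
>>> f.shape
(5,)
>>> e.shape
(2,)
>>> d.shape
(5, 5)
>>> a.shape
()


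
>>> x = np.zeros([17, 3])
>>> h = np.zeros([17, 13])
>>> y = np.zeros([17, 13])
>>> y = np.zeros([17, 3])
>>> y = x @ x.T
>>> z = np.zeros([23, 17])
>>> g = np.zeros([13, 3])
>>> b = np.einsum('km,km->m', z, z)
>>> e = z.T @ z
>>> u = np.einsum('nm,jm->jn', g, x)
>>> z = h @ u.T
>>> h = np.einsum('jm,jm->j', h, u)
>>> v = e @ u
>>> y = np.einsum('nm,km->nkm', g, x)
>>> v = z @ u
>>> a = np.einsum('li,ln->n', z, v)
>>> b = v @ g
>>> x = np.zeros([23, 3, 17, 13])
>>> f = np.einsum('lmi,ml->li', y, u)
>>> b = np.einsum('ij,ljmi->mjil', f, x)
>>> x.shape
(23, 3, 17, 13)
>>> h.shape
(17,)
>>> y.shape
(13, 17, 3)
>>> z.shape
(17, 17)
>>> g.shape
(13, 3)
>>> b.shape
(17, 3, 13, 23)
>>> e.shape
(17, 17)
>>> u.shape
(17, 13)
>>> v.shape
(17, 13)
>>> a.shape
(13,)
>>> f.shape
(13, 3)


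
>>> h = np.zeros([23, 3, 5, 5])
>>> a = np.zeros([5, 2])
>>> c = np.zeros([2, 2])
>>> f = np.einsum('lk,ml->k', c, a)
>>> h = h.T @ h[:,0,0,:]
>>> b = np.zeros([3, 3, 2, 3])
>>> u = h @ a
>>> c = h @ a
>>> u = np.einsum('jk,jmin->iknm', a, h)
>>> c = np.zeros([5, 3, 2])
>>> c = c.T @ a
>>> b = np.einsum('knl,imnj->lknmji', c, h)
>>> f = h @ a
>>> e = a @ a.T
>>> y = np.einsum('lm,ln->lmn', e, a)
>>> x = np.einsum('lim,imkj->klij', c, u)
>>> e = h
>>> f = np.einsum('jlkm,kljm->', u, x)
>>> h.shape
(5, 5, 3, 5)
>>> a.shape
(5, 2)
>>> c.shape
(2, 3, 2)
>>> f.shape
()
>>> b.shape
(2, 2, 3, 5, 5, 5)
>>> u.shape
(3, 2, 5, 5)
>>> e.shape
(5, 5, 3, 5)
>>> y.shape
(5, 5, 2)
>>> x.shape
(5, 2, 3, 5)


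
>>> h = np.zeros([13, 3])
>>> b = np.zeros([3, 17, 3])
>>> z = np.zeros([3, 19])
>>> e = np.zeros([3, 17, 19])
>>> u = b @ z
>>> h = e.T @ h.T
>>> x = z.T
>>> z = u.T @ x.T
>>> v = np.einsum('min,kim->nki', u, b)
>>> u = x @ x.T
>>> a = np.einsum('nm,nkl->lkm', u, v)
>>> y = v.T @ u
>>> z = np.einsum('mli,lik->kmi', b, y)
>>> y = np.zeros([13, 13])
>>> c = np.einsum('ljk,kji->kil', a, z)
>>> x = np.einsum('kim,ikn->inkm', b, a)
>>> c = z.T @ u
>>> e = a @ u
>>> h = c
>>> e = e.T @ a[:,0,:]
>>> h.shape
(3, 3, 19)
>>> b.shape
(3, 17, 3)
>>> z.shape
(19, 3, 3)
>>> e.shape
(19, 3, 19)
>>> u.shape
(19, 19)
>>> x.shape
(17, 19, 3, 3)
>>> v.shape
(19, 3, 17)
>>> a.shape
(17, 3, 19)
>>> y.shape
(13, 13)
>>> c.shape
(3, 3, 19)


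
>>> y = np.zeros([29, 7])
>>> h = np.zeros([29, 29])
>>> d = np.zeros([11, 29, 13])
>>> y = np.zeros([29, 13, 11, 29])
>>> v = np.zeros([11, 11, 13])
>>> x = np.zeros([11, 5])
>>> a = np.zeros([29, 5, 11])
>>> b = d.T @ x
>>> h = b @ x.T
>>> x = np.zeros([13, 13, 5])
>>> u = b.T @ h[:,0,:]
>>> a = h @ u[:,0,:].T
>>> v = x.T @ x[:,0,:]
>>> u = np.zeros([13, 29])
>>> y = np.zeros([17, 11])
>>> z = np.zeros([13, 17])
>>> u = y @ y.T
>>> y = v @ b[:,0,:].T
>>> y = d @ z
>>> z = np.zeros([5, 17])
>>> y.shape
(11, 29, 17)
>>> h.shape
(13, 29, 11)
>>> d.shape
(11, 29, 13)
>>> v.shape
(5, 13, 5)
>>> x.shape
(13, 13, 5)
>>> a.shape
(13, 29, 5)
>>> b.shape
(13, 29, 5)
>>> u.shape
(17, 17)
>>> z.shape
(5, 17)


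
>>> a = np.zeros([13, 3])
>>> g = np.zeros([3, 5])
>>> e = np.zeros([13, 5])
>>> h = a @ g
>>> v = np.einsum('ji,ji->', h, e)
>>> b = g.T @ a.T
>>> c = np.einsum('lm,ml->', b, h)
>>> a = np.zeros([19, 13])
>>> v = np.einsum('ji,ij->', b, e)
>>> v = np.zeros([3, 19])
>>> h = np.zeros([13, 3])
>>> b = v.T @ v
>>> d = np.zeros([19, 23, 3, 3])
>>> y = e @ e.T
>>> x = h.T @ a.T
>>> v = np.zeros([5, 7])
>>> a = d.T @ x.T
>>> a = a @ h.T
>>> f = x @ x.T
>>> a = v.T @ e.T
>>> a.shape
(7, 13)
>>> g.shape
(3, 5)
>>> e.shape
(13, 5)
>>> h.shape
(13, 3)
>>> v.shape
(5, 7)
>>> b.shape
(19, 19)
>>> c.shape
()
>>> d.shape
(19, 23, 3, 3)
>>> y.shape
(13, 13)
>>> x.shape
(3, 19)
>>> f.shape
(3, 3)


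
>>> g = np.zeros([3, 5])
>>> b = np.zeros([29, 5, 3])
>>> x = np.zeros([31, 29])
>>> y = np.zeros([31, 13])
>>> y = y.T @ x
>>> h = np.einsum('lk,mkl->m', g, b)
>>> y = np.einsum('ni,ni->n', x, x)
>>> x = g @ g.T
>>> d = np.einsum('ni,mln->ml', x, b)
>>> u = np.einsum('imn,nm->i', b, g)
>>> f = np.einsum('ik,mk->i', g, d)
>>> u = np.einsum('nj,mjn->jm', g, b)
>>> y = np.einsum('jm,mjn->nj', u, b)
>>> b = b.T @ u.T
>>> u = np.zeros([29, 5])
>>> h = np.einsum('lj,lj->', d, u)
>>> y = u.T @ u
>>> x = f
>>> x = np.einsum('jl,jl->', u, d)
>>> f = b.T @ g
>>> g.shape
(3, 5)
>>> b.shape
(3, 5, 5)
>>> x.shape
()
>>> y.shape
(5, 5)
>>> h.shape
()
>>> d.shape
(29, 5)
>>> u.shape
(29, 5)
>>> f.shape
(5, 5, 5)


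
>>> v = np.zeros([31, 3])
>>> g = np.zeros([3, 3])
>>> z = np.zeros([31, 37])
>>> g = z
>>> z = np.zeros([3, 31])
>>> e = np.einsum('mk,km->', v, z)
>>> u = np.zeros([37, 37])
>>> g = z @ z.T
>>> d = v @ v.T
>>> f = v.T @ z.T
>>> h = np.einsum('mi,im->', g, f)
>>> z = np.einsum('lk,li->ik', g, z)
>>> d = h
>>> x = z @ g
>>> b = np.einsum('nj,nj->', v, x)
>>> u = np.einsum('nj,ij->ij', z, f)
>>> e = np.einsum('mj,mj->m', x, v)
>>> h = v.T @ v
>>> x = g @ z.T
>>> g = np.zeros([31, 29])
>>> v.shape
(31, 3)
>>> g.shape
(31, 29)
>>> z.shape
(31, 3)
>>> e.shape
(31,)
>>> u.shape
(3, 3)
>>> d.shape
()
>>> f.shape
(3, 3)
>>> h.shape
(3, 3)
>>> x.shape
(3, 31)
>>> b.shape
()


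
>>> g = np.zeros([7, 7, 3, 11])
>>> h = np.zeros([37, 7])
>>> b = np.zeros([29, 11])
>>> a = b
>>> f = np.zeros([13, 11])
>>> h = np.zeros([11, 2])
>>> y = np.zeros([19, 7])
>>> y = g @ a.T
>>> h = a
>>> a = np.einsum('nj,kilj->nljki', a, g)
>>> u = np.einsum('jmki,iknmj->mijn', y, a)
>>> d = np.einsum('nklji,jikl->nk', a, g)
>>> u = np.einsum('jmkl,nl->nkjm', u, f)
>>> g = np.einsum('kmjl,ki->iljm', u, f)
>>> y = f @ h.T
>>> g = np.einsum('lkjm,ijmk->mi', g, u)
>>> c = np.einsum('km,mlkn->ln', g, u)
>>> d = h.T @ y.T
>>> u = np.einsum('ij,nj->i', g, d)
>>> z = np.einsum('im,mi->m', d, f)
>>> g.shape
(7, 13)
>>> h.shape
(29, 11)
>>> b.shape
(29, 11)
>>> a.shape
(29, 3, 11, 7, 7)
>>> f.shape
(13, 11)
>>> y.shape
(13, 29)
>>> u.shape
(7,)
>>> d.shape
(11, 13)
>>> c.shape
(7, 29)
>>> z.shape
(13,)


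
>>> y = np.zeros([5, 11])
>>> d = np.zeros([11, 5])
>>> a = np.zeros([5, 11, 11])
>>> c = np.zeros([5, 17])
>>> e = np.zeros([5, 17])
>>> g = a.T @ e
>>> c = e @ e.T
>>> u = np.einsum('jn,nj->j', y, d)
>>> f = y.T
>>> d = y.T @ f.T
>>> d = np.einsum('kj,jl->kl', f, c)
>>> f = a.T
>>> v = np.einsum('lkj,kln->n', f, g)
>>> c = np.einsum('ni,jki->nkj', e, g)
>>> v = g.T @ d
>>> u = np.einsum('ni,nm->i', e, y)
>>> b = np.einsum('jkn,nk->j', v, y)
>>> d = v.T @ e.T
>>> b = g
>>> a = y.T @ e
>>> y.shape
(5, 11)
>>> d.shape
(5, 11, 5)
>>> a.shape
(11, 17)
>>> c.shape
(5, 11, 11)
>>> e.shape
(5, 17)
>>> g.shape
(11, 11, 17)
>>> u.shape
(17,)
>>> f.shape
(11, 11, 5)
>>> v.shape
(17, 11, 5)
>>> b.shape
(11, 11, 17)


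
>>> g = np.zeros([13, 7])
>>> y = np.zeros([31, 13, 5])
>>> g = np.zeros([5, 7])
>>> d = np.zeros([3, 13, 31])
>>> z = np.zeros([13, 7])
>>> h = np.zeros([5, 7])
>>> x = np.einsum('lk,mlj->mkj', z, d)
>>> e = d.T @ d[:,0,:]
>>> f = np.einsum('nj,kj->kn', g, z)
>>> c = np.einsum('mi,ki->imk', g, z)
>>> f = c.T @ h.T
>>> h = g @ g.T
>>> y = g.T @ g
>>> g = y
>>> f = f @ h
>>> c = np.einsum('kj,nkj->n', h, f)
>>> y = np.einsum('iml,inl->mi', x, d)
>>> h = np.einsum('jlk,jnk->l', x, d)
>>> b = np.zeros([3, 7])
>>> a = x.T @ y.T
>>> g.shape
(7, 7)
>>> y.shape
(7, 3)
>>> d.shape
(3, 13, 31)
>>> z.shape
(13, 7)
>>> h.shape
(7,)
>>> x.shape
(3, 7, 31)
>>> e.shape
(31, 13, 31)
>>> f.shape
(13, 5, 5)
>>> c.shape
(13,)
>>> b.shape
(3, 7)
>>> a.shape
(31, 7, 7)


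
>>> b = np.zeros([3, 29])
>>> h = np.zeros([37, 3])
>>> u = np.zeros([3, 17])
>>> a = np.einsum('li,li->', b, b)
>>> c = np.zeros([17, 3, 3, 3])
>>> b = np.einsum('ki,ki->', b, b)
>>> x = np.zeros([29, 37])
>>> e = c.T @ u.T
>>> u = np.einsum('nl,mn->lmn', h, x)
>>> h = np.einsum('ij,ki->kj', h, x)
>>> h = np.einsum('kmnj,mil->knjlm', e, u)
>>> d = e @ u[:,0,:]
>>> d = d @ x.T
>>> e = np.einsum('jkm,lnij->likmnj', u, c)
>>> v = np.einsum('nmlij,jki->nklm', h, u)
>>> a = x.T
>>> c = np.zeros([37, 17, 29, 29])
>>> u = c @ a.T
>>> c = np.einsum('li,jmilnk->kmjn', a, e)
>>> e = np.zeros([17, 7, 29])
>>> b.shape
()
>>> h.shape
(3, 3, 3, 37, 3)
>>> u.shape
(37, 17, 29, 37)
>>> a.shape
(37, 29)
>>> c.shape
(3, 3, 17, 3)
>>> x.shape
(29, 37)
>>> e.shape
(17, 7, 29)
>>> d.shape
(3, 3, 3, 29)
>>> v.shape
(3, 29, 3, 3)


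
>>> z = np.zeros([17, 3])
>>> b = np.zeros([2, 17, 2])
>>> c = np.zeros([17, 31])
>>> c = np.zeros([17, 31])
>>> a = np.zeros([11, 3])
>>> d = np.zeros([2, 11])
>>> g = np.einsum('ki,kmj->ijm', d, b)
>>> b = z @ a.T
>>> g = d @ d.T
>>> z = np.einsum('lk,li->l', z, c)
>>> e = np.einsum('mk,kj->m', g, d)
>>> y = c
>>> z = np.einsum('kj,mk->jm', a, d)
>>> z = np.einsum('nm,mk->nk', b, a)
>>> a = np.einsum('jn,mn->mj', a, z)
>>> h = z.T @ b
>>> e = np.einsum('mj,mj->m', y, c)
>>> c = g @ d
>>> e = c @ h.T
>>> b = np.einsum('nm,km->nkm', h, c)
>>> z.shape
(17, 3)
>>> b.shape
(3, 2, 11)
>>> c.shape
(2, 11)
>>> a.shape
(17, 11)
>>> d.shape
(2, 11)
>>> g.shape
(2, 2)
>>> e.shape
(2, 3)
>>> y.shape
(17, 31)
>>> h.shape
(3, 11)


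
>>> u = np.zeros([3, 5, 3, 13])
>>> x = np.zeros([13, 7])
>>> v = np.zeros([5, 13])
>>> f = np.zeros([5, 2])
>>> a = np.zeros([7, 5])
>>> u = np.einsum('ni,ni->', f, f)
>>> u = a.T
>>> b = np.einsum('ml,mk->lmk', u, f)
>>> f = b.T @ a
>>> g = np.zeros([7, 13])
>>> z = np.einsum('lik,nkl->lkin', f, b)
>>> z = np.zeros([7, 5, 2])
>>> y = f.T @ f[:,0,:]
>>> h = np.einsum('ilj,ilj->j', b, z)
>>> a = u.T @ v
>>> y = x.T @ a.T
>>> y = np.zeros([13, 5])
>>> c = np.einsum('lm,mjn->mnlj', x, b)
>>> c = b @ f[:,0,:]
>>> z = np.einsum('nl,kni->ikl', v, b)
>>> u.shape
(5, 7)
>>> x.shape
(13, 7)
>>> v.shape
(5, 13)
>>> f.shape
(2, 5, 5)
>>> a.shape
(7, 13)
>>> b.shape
(7, 5, 2)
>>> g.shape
(7, 13)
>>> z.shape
(2, 7, 13)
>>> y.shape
(13, 5)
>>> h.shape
(2,)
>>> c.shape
(7, 5, 5)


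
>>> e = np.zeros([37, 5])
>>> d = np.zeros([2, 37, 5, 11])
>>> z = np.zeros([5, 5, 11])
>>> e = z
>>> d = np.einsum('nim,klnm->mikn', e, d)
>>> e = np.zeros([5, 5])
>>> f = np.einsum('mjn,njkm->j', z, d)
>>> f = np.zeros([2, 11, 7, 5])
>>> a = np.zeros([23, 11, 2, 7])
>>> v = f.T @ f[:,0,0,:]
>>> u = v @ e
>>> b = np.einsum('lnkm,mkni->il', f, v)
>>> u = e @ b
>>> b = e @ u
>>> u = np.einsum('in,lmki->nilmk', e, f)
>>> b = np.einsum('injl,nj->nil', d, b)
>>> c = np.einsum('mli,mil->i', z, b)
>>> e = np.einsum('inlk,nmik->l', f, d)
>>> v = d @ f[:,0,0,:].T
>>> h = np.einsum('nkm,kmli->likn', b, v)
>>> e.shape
(7,)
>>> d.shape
(11, 5, 2, 5)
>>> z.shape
(5, 5, 11)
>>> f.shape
(2, 11, 7, 5)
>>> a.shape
(23, 11, 2, 7)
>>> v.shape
(11, 5, 2, 2)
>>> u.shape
(5, 5, 2, 11, 7)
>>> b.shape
(5, 11, 5)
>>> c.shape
(11,)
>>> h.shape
(2, 2, 11, 5)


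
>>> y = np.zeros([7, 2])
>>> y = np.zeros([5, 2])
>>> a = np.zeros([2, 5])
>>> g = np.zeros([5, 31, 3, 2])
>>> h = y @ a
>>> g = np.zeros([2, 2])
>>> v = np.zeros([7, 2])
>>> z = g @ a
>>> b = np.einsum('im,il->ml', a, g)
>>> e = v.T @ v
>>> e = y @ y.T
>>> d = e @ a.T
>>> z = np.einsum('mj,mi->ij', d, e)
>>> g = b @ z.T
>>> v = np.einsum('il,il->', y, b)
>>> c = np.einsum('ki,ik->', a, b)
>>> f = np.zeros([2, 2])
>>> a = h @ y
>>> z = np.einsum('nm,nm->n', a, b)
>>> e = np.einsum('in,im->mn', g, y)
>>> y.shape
(5, 2)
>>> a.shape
(5, 2)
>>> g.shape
(5, 5)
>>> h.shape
(5, 5)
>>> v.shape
()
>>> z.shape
(5,)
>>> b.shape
(5, 2)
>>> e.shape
(2, 5)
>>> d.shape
(5, 2)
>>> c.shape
()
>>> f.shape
(2, 2)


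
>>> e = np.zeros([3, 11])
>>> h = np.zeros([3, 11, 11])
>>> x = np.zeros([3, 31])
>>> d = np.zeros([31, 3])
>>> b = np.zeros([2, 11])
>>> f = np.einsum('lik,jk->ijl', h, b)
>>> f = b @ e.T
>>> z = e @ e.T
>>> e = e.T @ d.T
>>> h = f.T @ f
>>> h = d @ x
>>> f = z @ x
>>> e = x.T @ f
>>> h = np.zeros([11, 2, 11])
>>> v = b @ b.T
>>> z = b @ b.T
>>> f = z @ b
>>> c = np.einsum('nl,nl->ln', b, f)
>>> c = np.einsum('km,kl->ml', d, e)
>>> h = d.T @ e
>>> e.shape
(31, 31)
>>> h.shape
(3, 31)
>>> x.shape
(3, 31)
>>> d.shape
(31, 3)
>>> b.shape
(2, 11)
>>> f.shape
(2, 11)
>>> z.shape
(2, 2)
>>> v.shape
(2, 2)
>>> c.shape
(3, 31)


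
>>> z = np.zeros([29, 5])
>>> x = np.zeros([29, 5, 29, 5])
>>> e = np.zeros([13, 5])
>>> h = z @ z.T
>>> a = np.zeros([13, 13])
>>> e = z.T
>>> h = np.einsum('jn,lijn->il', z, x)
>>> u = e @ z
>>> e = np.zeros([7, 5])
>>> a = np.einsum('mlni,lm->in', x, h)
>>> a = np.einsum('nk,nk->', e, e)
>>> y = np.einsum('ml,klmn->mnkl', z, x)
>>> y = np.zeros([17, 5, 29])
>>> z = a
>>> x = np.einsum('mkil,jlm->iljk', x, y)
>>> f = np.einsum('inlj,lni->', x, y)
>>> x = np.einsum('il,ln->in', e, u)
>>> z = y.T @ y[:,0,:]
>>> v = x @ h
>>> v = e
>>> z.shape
(29, 5, 29)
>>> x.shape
(7, 5)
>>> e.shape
(7, 5)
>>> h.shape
(5, 29)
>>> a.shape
()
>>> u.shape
(5, 5)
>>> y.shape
(17, 5, 29)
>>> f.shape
()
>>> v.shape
(7, 5)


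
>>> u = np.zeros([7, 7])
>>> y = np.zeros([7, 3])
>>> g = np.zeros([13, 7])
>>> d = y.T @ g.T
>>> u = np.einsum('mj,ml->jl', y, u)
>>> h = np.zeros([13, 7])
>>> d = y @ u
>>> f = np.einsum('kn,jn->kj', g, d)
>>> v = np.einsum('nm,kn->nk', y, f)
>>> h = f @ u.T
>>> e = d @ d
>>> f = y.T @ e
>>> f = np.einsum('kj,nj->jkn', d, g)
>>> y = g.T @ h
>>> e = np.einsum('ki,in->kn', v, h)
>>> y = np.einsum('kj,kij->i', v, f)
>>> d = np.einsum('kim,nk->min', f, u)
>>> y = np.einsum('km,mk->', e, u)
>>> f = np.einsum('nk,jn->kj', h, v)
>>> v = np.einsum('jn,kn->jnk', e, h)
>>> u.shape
(3, 7)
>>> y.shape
()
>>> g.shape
(13, 7)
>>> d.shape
(13, 7, 3)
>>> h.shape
(13, 3)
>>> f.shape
(3, 7)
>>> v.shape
(7, 3, 13)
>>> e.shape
(7, 3)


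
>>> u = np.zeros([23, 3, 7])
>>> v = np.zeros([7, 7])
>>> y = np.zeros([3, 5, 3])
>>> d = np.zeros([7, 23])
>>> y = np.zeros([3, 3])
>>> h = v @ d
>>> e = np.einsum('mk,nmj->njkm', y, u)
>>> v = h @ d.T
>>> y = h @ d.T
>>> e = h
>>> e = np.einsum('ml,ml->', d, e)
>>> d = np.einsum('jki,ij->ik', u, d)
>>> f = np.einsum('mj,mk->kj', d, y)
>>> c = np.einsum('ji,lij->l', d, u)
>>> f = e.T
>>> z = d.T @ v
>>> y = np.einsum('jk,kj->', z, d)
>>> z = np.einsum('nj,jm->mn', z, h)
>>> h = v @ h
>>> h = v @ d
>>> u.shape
(23, 3, 7)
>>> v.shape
(7, 7)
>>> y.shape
()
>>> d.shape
(7, 3)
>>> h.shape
(7, 3)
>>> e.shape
()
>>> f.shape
()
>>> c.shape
(23,)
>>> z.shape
(23, 3)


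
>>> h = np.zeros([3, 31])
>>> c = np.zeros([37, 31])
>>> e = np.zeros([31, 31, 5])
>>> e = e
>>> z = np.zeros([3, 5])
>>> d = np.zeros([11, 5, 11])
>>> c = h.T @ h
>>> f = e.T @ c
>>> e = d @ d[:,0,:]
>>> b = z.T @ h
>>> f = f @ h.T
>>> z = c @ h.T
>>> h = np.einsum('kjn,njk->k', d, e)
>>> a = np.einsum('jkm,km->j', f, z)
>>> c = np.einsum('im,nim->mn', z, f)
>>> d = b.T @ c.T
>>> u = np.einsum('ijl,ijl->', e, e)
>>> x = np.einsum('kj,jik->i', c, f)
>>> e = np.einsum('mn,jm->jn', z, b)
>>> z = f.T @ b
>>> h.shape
(11,)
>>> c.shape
(3, 5)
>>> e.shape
(5, 3)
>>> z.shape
(3, 31, 31)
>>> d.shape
(31, 3)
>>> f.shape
(5, 31, 3)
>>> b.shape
(5, 31)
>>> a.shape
(5,)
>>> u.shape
()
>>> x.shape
(31,)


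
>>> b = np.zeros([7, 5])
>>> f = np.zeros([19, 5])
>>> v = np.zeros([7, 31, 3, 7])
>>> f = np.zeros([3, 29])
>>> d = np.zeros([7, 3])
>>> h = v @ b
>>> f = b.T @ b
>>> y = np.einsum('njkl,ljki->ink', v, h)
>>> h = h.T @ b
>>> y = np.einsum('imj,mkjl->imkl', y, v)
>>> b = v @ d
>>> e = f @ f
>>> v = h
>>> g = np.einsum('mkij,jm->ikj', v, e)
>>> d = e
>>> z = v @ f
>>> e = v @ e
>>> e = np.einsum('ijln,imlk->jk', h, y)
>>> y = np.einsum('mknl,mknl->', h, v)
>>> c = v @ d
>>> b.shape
(7, 31, 3, 3)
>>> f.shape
(5, 5)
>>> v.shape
(5, 3, 31, 5)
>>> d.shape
(5, 5)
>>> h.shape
(5, 3, 31, 5)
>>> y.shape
()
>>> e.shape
(3, 7)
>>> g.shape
(31, 3, 5)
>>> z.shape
(5, 3, 31, 5)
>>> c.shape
(5, 3, 31, 5)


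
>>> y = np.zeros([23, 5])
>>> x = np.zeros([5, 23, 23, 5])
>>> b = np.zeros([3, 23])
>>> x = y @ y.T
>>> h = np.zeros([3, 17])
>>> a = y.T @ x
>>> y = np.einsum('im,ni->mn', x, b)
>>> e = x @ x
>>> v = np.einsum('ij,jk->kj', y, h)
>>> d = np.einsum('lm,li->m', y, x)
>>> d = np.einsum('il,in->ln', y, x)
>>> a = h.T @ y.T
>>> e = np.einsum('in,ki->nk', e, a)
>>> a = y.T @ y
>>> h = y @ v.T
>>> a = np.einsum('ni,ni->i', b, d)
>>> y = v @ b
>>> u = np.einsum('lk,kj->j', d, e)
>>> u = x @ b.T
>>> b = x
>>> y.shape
(17, 23)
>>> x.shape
(23, 23)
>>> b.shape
(23, 23)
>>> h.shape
(23, 17)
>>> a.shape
(23,)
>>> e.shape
(23, 17)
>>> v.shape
(17, 3)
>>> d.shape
(3, 23)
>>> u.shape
(23, 3)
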